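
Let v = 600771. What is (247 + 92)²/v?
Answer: 38307/200257 ≈ 0.19129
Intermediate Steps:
(247 + 92)²/v = (247 + 92)²/600771 = 339²*(1/600771) = 114921*(1/600771) = 38307/200257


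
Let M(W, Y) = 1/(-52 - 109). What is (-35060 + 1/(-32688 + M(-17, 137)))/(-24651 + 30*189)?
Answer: 184512681301/99892618389 ≈ 1.8471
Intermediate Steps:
M(W, Y) = -1/161 (M(W, Y) = 1/(-161) = -1/161)
(-35060 + 1/(-32688 + M(-17, 137)))/(-24651 + 30*189) = (-35060 + 1/(-32688 - 1/161))/(-24651 + 30*189) = (-35060 + 1/(-5262769/161))/(-24651 + 5670) = (-35060 - 161/5262769)/(-18981) = -184512681301/5262769*(-1/18981) = 184512681301/99892618389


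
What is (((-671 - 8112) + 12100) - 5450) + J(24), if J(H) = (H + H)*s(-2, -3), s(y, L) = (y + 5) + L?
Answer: -2133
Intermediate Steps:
s(y, L) = 5 + L + y (s(y, L) = (5 + y) + L = 5 + L + y)
J(H) = 0 (J(H) = (H + H)*(5 - 3 - 2) = (2*H)*0 = 0)
(((-671 - 8112) + 12100) - 5450) + J(24) = (((-671 - 8112) + 12100) - 5450) + 0 = ((-8783 + 12100) - 5450) + 0 = (3317 - 5450) + 0 = -2133 + 0 = -2133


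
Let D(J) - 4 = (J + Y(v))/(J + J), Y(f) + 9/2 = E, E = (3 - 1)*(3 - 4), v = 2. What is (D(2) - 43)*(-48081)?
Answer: 15434001/8 ≈ 1.9293e+6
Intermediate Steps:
E = -2 (E = 2*(-1) = -2)
Y(f) = -13/2 (Y(f) = -9/2 - 2 = -13/2)
D(J) = 4 + (-13/2 + J)/(2*J) (D(J) = 4 + (J - 13/2)/(J + J) = 4 + (-13/2 + J)/((2*J)) = 4 + (-13/2 + J)*(1/(2*J)) = 4 + (-13/2 + J)/(2*J))
(D(2) - 43)*(-48081) = ((¼)*(-13 + 18*2)/2 - 43)*(-48081) = ((¼)*(½)*(-13 + 36) - 43)*(-48081) = ((¼)*(½)*23 - 43)*(-48081) = (23/8 - 43)*(-48081) = -321/8*(-48081) = 15434001/8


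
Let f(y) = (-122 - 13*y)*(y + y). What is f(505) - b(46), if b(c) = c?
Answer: -6753916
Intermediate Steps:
f(y) = 2*y*(-122 - 13*y) (f(y) = (-122 - 13*y)*(2*y) = 2*y*(-122 - 13*y))
f(505) - b(46) = -2*505*(122 + 13*505) - 1*46 = -2*505*(122 + 6565) - 46 = -2*505*6687 - 46 = -6753870 - 46 = -6753916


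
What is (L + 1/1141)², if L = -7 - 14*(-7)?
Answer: 10781084224/1301881 ≈ 8281.2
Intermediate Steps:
L = 91 (L = -7 + 98 = 91)
(L + 1/1141)² = (91 + 1/1141)² = (103832/1141)² = 10781084224/1301881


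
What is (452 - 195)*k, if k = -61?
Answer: -15677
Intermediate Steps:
(452 - 195)*k = (452 - 195)*(-61) = 257*(-61) = -15677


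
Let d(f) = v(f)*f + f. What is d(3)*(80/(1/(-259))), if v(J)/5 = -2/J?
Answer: 145040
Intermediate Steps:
v(J) = -10/J (v(J) = 5*(-2/J) = -10/J)
d(f) = -10 + f (d(f) = (-10/f)*f + f = -10 + f)
d(3)*(80/(1/(-259))) = (-10 + 3)*(80/(1/(-259))) = -560/(-1/259) = -560*(-259) = -7*(-20720) = 145040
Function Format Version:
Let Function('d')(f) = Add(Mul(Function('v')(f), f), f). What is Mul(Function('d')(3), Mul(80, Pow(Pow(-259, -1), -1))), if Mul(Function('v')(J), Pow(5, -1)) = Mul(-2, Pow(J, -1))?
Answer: 145040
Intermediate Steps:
Function('v')(J) = Mul(-10, Pow(J, -1)) (Function('v')(J) = Mul(5, Mul(-2, Pow(J, -1))) = Mul(-10, Pow(J, -1)))
Function('d')(f) = Add(-10, f) (Function('d')(f) = Add(Mul(Mul(-10, Pow(f, -1)), f), f) = Add(-10, f))
Mul(Function('d')(3), Mul(80, Pow(Pow(-259, -1), -1))) = Mul(Add(-10, 3), Mul(80, Pow(Pow(-259, -1), -1))) = Mul(-7, Mul(80, Pow(Rational(-1, 259), -1))) = Mul(-7, Mul(80, -259)) = Mul(-7, -20720) = 145040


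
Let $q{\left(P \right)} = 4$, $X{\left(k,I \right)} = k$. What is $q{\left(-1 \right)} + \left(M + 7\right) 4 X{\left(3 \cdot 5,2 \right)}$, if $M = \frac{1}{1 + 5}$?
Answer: $434$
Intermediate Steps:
$M = \frac{1}{6} \approx 0.16667$
$q{\left(-1 \right)} + \left(M + 7\right) 4 X{\left(3 \cdot 5,2 \right)} = 4 + \left(\frac{1}{6} + 7\right) 4 \cdot 3 \cdot 5 = 4 + \frac{43}{6} \cdot 4 \cdot 15 = 4 + \frac{86}{3} \cdot 15 = 4 + 430 = 434$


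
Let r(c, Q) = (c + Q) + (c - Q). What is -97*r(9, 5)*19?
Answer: -33174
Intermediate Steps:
r(c, Q) = 2*c (r(c, Q) = (Q + c) + (c - Q) = 2*c)
-97*r(9, 5)*19 = -194*9*19 = -97*18*19 = -1746*19 = -33174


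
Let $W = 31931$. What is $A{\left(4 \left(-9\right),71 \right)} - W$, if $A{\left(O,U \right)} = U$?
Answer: $-31860$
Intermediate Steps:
$A{\left(4 \left(-9\right),71 \right)} - W = 71 - 31931 = -31860$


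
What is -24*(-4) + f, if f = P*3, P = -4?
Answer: 84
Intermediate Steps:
f = -12 (f = -4*3 = -12)
-24*(-4) + f = -24*(-4) - 12 = 96 - 12 = 84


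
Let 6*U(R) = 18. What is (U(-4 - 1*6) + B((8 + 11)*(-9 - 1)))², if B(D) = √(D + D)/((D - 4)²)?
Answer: (56454 + I*√95)²/354117124 ≈ 9.0 + 0.0031077*I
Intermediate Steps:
U(R) = 3 (U(R) = (⅙)*18 = 3)
B(D) = √2*√D/(-4 + D)² (B(D) = √(2*D)/((-4 + D)²) = (√2*√D)/(-4 + D)² = √2*√D/(-4 + D)²)
(U(-4 - 1*6) + B((8 + 11)*(-9 - 1)))² = (3 + √2*√((8 + 11)*(-9 - 1))/(-4 + (8 + 11)*(-9 - 1))²)² = (3 + √2*√(19*(-10))/(-4 + 19*(-10))²)² = (3 + √2*√(-190)/(-4 - 190)²)² = (3 + √2*(I*√190)/(-194)²)² = (3 + √2*(I*√190)*(1/37636))² = (3 + I*√95/18818)²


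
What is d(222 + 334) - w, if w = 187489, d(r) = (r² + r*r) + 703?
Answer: 431486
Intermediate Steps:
d(r) = 703 + 2*r² (d(r) = (r² + r²) + 703 = 2*r² + 703 = 703 + 2*r²)
d(222 + 334) - w = (703 + 2*(222 + 334)²) - 1*187489 = (703 + 2*556²) - 187489 = (703 + 2*309136) - 187489 = (703 + 618272) - 187489 = 618975 - 187489 = 431486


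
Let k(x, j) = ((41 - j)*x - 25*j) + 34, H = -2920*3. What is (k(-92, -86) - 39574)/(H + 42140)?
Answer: -24537/16690 ≈ -1.4702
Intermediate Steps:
H = -8760
k(x, j) = 34 - 25*j + x*(41 - j) (k(x, j) = (x*(41 - j) - 25*j) + 34 = (-25*j + x*(41 - j)) + 34 = 34 - 25*j + x*(41 - j))
(k(-92, -86) - 39574)/(H + 42140) = ((34 - 25*(-86) + 41*(-92) - 1*(-86)*(-92)) - 39574)/(-8760 + 42140) = ((34 + 2150 - 3772 - 7912) - 39574)/33380 = (-9500 - 39574)*(1/33380) = -49074*1/33380 = -24537/16690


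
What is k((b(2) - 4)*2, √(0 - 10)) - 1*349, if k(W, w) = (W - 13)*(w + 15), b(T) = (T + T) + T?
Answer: -484 - 9*I*√10 ≈ -484.0 - 28.461*I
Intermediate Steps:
b(T) = 3*T (b(T) = 2*T + T = 3*T)
k(W, w) = (-13 + W)*(15 + w)
k((b(2) - 4)*2, √(0 - 10)) - 1*349 = (-195 - 13*√(0 - 10) + 15*((3*2 - 4)*2) + ((3*2 - 4)*2)*√(0 - 10)) - 1*349 = (-195 - 13*I*√10 + 15*((6 - 4)*2) + ((6 - 4)*2)*√(-10)) - 349 = (-195 - 13*I*√10 + 15*(2*2) + (2*2)*(I*√10)) - 349 = (-195 - 13*I*√10 + 15*4 + 4*(I*√10)) - 349 = (-195 - 13*I*√10 + 60 + 4*I*√10) - 349 = (-135 - 9*I*√10) - 349 = -484 - 9*I*√10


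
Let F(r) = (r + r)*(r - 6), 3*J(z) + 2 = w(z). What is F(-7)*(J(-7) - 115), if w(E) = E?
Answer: -21476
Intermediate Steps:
J(z) = -2/3 + z/3
F(r) = 2*r*(-6 + r) (F(r) = (2*r)*(-6 + r) = 2*r*(-6 + r))
F(-7)*(J(-7) - 115) = (2*(-7)*(-6 - 7))*((-2/3 + (1/3)*(-7)) - 115) = (2*(-7)*(-13))*((-2/3 - 7/3) - 115) = 182*(-3 - 115) = 182*(-118) = -21476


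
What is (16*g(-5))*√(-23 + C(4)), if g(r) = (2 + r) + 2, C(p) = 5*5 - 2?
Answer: 0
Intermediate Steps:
C(p) = 23 (C(p) = 25 - 2 = 23)
g(r) = 4 + r
(16*g(-5))*√(-23 + C(4)) = (16*(4 - 5))*√(-23 + 23) = (16*(-1))*√0 = -16*0 = 0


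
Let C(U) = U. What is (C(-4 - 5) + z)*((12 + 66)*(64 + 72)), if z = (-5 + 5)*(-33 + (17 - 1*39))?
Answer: -95472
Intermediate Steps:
z = 0 (z = 0*(-33 + (17 - 39)) = 0*(-33 - 22) = 0*(-55) = 0)
(C(-4 - 5) + z)*((12 + 66)*(64 + 72)) = ((-4 - 5) + 0)*((12 + 66)*(64 + 72)) = (-9 + 0)*(78*136) = -9*10608 = -95472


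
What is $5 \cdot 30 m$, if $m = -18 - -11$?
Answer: $-1050$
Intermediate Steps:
$m = -7$ ($m = -18 + 11 = -7$)
$5 \cdot 30 m = 5 \cdot 30 \left(-7\right) = 150 \left(-7\right) = -1050$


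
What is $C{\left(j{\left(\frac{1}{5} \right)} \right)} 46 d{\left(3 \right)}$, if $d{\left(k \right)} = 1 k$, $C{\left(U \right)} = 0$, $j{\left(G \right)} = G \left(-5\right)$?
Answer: $0$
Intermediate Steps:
$j{\left(G \right)} = - 5 G$
$d{\left(k \right)} = k$
$C{\left(j{\left(\frac{1}{5} \right)} \right)} 46 d{\left(3 \right)} = 0 \cdot 46 \cdot 3 = 0 \cdot 3 = 0$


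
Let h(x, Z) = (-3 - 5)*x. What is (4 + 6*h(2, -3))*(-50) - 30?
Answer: 4570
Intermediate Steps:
h(x, Z) = -8*x
(4 + 6*h(2, -3))*(-50) - 30 = (4 + 6*(-8*2))*(-50) - 30 = (4 + 6*(-16))*(-50) - 30 = (4 - 96)*(-50) - 30 = -92*(-50) - 30 = 4600 - 30 = 4570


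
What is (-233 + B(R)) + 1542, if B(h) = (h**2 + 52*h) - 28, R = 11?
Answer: 1974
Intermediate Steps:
B(h) = -28 + h**2 + 52*h
(-233 + B(R)) + 1542 = (-233 + (-28 + 11**2 + 52*11)) + 1542 = (-233 + (-28 + 121 + 572)) + 1542 = (-233 + 665) + 1542 = 432 + 1542 = 1974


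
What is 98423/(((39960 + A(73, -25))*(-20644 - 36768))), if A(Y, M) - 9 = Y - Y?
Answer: -98423/2294700228 ≈ -4.2891e-5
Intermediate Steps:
A(Y, M) = 9 (A(Y, M) = 9 + (Y - Y) = 9 + 0 = 9)
98423/(((39960 + A(73, -25))*(-20644 - 36768))) = 98423/(((39960 + 9)*(-20644 - 36768))) = 98423/((39969*(-57412))) = 98423/(-2294700228) = 98423*(-1/2294700228) = -98423/2294700228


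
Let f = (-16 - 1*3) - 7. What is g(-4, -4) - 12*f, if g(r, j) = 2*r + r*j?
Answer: 320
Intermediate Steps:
f = -26 (f = (-16 - 3) - 7 = -19 - 7 = -26)
g(r, j) = 2*r + j*r
g(-4, -4) - 12*f = -4*(2 - 4) - 12*(-26) = -4*(-2) + 312 = 8 + 312 = 320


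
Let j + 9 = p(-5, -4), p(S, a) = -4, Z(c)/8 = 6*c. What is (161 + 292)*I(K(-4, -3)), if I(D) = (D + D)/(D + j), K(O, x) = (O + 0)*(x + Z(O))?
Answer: 54360/59 ≈ 921.36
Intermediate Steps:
Z(c) = 48*c (Z(c) = 8*(6*c) = 48*c)
K(O, x) = O*(x + 48*O) (K(O, x) = (O + 0)*(x + 48*O) = O*(x + 48*O))
j = -13 (j = -9 - 4 = -13)
I(D) = 2*D/(-13 + D) (I(D) = (D + D)/(D - 13) = (2*D)/(-13 + D) = 2*D/(-13 + D))
(161 + 292)*I(K(-4, -3)) = (161 + 292)*(2*(-4*(-3 + 48*(-4)))/(-13 - 4*(-3 + 48*(-4)))) = 453*(2*(-4*(-3 - 192))/(-13 - 4*(-3 - 192))) = 453*(2*(-4*(-195))/(-13 - 4*(-195))) = 453*(2*780/(-13 + 780)) = 453*(2*780/767) = 453*(2*780*(1/767)) = 453*(120/59) = 54360/59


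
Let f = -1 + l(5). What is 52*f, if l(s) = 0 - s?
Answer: -312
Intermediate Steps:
l(s) = -s
f = -6 (f = -1 - 1*5 = -1 - 5 = -6)
52*f = 52*(-6) = -312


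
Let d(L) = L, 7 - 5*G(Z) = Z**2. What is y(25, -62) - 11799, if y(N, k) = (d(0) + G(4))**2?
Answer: -294894/25 ≈ -11796.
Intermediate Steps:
G(Z) = 7/5 - Z**2/5
y(N, k) = 81/25 (y(N, k) = (0 + (7/5 - 1/5*4**2))**2 = (0 + (7/5 - 1/5*16))**2 = (0 + (7/5 - 16/5))**2 = (0 - 9/5)**2 = (-9/5)**2 = 81/25)
y(25, -62) - 11799 = 81/25 - 11799 = -294894/25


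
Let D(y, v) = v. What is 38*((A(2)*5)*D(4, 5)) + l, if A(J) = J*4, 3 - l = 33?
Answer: 7570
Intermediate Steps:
l = -30 (l = 3 - 1*33 = 3 - 33 = -30)
A(J) = 4*J
38*((A(2)*5)*D(4, 5)) + l = 38*(((4*2)*5)*5) - 30 = 38*((8*5)*5) - 30 = 38*(40*5) - 30 = 38*200 - 30 = 7600 - 30 = 7570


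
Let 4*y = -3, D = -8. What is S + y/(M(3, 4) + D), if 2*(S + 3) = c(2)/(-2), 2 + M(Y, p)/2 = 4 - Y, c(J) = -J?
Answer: -97/40 ≈ -2.4250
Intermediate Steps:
M(Y, p) = 4 - 2*Y (M(Y, p) = -4 + 2*(4 - Y) = -4 + (8 - 2*Y) = 4 - 2*Y)
y = -¾ (y = (¼)*(-3) = -¾ ≈ -0.75000)
S = -5/2 (S = -3 + (-1*2/(-2))/2 = -3 + (-2*(-½))/2 = -3 + (½)*1 = -3 + ½ = -5/2 ≈ -2.5000)
S + y/(M(3, 4) + D) = -5/2 - ¾/((4 - 2*3) - 8) = -5/2 - ¾/((4 - 6) - 8) = -5/2 - ¾/(-2 - 8) = -5/2 - ¾/(-10) = -5/2 - ⅒*(-¾) = -5/2 + 3/40 = -97/40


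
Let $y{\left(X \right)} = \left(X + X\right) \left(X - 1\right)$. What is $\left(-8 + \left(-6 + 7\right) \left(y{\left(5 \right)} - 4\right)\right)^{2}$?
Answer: $784$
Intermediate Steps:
$y{\left(X \right)} = 2 X \left(-1 + X\right)$
$\left(-8 + \left(-6 + 7\right) \left(y{\left(5 \right)} - 4\right)\right)^{2} = \left(-8 + \left(-6 + 7\right) \left(2 \cdot 5 \left(-1 + 5\right) - 4\right)\right)^{2} = \left(-8 + 1 \left(2 \cdot 5 \cdot 4 - 4\right)\right)^{2} = \left(-8 + 1 \left(40 - 4\right)\right)^{2} = \left(-8 + 1 \cdot 36\right)^{2} = \left(-8 + 36\right)^{2} = 28^{2} = 784$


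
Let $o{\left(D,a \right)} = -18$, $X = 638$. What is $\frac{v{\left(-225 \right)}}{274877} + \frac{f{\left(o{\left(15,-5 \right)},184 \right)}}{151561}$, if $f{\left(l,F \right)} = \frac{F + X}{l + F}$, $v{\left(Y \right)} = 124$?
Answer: $\frac{53962589}{111542985121} \approx 0.00048378$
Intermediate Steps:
$f{\left(l,F \right)} = \frac{638 + F}{F + l}$ ($f{\left(l,F \right)} = \frac{F + 638}{l + F} = \frac{638 + F}{F + l}$)
$\frac{v{\left(-225 \right)}}{274877} + \frac{f{\left(o{\left(15,-5 \right)},184 \right)}}{151561} = \frac{124}{274877} + \frac{\frac{1}{184 - 18} \left(638 + 184\right)}{151561} = 124 \cdot \frac{1}{274877} + \frac{1}{166} \cdot 822 \cdot \frac{1}{151561} = \frac{4}{8867} + \frac{1}{166} \cdot 822 \cdot \frac{1}{151561} = \frac{4}{8867} + \frac{411}{83} \cdot \frac{1}{151561} = \frac{4}{8867} + \frac{411}{12579563} = \frac{53962589}{111542985121}$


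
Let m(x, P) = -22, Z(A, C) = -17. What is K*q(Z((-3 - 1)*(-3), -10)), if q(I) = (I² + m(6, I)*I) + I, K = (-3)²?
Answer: 5814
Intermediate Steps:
K = 9
q(I) = I² - 21*I (q(I) = (I² - 22*I) + I = I² - 21*I)
K*q(Z((-3 - 1)*(-3), -10)) = 9*(-17*(-21 - 17)) = 9*(-17*(-38)) = 9*646 = 5814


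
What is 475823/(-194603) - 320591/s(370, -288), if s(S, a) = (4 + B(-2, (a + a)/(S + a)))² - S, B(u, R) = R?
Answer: 104585546820151/118045012182 ≈ 885.98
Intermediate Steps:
s(S, a) = (4 + 2*a/(S + a))² - S (s(S, a) = (4 + (a + a)/(S + a))² - S = (4 + (2*a)/(S + a))² - S = (4 + 2*a/(S + a))² - S)
475823/(-194603) - 320591/s(370, -288) = 475823/(-194603) - 320591/(-1*370 + 4*(2*370 + 3*(-288))²/(370 - 288)²) = 475823*(-1/194603) - 320591/(-370 + 4*(740 - 864)²/82²) = -475823/194603 - 320591/(-370 + 4*(1/6724)*(-124)²) = -475823/194603 - 320591/(-370 + 4*(1/6724)*15376) = -475823/194603 - 320591/(-370 + 15376/1681) = -475823/194603 - 320591/(-606594/1681) = -475823/194603 - 320591*(-1681/606594) = -475823/194603 + 538913471/606594 = 104585546820151/118045012182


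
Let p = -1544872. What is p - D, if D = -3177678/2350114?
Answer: -1815311068865/1175057 ≈ -1.5449e+6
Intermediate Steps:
D = -1588839/1175057 (D = -3177678*1/2350114 = -1588839/1175057 ≈ -1.3521)
p - D = -1544872 - 1*(-1588839/1175057) = -1544872 + 1588839/1175057 = -1815311068865/1175057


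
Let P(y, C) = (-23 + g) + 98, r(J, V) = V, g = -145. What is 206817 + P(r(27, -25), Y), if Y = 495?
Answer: 206747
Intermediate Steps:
P(y, C) = -70 (P(y, C) = (-23 - 145) + 98 = -168 + 98 = -70)
206817 + P(r(27, -25), Y) = 206817 - 70 = 206747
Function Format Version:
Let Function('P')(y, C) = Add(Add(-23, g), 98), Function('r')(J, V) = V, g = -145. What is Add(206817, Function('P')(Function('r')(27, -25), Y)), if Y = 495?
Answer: 206747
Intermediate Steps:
Function('P')(y, C) = -70 (Function('P')(y, C) = Add(Add(-23, -145), 98) = Add(-168, 98) = -70)
Add(206817, Function('P')(Function('r')(27, -25), Y)) = Add(206817, -70) = 206747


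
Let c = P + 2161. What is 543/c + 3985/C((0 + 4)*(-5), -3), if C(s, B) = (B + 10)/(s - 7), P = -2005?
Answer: -5593673/364 ≈ -15367.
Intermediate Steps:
c = 156 (c = -2005 + 2161 = 156)
C(s, B) = (10 + B)/(-7 + s)
543/c + 3985/C((0 + 4)*(-5), -3) = 543/156 + 3985/(((10 - 3)/(-7 + (0 + 4)*(-5)))) = 543*(1/156) + 3985/((7/(-7 + 4*(-5)))) = 181/52 + 3985/((7/(-7 - 20))) = 181/52 + 3985/((7/(-27))) = 181/52 + 3985/((-1/27*7)) = 181/52 + 3985/(-7/27) = 181/52 + 3985*(-27/7) = 181/52 - 107595/7 = -5593673/364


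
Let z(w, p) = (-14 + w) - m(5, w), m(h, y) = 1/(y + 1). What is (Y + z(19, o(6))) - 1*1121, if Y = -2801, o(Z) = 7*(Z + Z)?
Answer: -78341/20 ≈ -3917.1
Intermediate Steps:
o(Z) = 14*Z (o(Z) = 7*(2*Z) = 14*Z)
m(h, y) = 1/(1 + y)
z(w, p) = -14 + w - 1/(1 + w) (z(w, p) = (-14 + w) - 1/(1 + w) = -14 + w - 1/(1 + w))
(Y + z(19, o(6))) - 1*1121 = (-2801 + (-1 + (1 + 19)*(-14 + 19))/(1 + 19)) - 1*1121 = (-2801 + (-1 + 20*5)/20) - 1121 = (-2801 + (-1 + 100)/20) - 1121 = (-2801 + (1/20)*99) - 1121 = (-2801 + 99/20) - 1121 = -55921/20 - 1121 = -78341/20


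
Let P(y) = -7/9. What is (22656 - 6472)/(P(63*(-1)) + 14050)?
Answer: 145656/126443 ≈ 1.1520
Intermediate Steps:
P(y) = -7/9 (P(y) = -7*1/9 = -7/9)
(22656 - 6472)/(P(63*(-1)) + 14050) = (22656 - 6472)/(-7/9 + 14050) = 16184/(126443/9) = 16184*(9/126443) = 145656/126443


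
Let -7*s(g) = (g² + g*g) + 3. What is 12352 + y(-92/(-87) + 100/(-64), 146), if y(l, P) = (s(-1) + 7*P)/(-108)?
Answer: 3110321/252 ≈ 12343.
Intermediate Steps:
s(g) = -3/7 - 2*g²/7 (s(g) = -((g² + g*g) + 3)/7 = -((g² + g²) + 3)/7 = -(2*g² + 3)/7 = -(3 + 2*g²)/7 = -3/7 - 2*g²/7)
y(l, P) = 5/756 - 7*P/108 (y(l, P) = ((-3/7 - 2/7*(-1)²) + 7*P)/(-108) = ((-3/7 - 2/7*1) + 7*P)*(-1/108) = ((-3/7 - 2/7) + 7*P)*(-1/108) = (-5/7 + 7*P)*(-1/108) = 5/756 - 7*P/108)
12352 + y(-92/(-87) + 100/(-64), 146) = 12352 + (5/756 - 7/108*146) = 12352 + (5/756 - 511/54) = 12352 - 2383/252 = 3110321/252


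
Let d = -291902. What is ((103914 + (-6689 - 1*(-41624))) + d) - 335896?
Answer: -488949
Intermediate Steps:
((103914 + (-6689 - 1*(-41624))) + d) - 335896 = ((103914 + (-6689 - 1*(-41624))) - 291902) - 335896 = ((103914 + (-6689 + 41624)) - 291902) - 335896 = ((103914 + 34935) - 291902) - 335896 = (138849 - 291902) - 335896 = -153053 - 335896 = -488949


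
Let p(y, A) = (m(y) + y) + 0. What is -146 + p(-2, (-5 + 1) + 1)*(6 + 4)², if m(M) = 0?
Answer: -346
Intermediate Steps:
p(y, A) = y (p(y, A) = (0 + y) + 0 = y + 0 = y)
-146 + p(-2, (-5 + 1) + 1)*(6 + 4)² = -146 - 2*(6 + 4)² = -146 - 2*10² = -146 - 2*100 = -146 - 200 = -346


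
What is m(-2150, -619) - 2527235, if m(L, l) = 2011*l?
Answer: -3772044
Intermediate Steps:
m(-2150, -619) - 2527235 = 2011*(-619) - 2527235 = -1244809 - 2527235 = -3772044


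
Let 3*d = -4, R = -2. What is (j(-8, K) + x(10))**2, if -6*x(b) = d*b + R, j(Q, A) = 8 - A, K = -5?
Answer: 19600/81 ≈ 241.98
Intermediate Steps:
d = -4/3 (d = (1/3)*(-4) = -4/3 ≈ -1.3333)
x(b) = 1/3 + 2*b/9 (x(b) = -(-4*b/3 - 2)/6 = -(-2 - 4*b/3)/6 = 1/3 + 2*b/9)
(j(-8, K) + x(10))**2 = ((8 - 1*(-5)) + (1/3 + (2/9)*10))**2 = ((8 + 5) + (1/3 + 20/9))**2 = (13 + 23/9)**2 = (140/9)**2 = 19600/81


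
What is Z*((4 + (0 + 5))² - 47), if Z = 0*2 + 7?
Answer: 238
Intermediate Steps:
Z = 7 (Z = 0 + 7 = 7)
Z*((4 + (0 + 5))² - 47) = 7*((4 + (0 + 5))² - 47) = 7*((4 + 5)² - 47) = 7*(9² - 47) = 7*(81 - 47) = 7*34 = 238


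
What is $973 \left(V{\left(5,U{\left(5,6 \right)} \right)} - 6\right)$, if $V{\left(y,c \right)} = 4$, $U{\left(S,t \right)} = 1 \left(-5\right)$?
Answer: $-1946$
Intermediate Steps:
$U{\left(S,t \right)} = -5$
$973 \left(V{\left(5,U{\left(5,6 \right)} \right)} - 6\right) = 973 \left(4 - 6\right) = 973 \left(-2\right) = -1946$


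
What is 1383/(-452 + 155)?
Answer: -461/99 ≈ -4.6566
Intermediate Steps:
1383/(-452 + 155) = 1383/(-297) = 1383*(-1/297) = -461/99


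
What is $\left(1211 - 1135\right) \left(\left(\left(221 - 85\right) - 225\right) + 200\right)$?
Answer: $8436$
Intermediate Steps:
$\left(1211 - 1135\right) \left(\left(\left(221 - 85\right) - 225\right) + 200\right) = 76 \left(\left(136 - 225\right) + 200\right) = 76 \left(-89 + 200\right) = 76 \cdot 111 = 8436$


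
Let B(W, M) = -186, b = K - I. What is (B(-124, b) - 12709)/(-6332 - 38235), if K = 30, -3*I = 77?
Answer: 12895/44567 ≈ 0.28934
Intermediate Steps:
I = -77/3 (I = -⅓*77 = -77/3 ≈ -25.667)
b = 167/3 (b = 30 - 1*(-77/3) = 30 + 77/3 = 167/3 ≈ 55.667)
(B(-124, b) - 12709)/(-6332 - 38235) = (-186 - 12709)/(-6332 - 38235) = -12895/(-44567) = -12895*(-1/44567) = 12895/44567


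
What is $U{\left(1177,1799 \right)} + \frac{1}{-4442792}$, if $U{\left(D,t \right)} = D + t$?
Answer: $\frac{13221748991}{4442792} \approx 2976.0$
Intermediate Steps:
$U{\left(1177,1799 \right)} + \frac{1}{-4442792} = \left(1177 + 1799\right) + \frac{1}{-4442792} = 2976 - \frac{1}{4442792} = \frac{13221748991}{4442792}$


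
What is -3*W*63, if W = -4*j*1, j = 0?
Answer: 0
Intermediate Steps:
W = 0 (W = -4*0*1 = 0*1 = 0)
-3*W*63 = -3*0*63 = 0*63 = 0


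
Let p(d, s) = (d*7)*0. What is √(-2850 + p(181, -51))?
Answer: 5*I*√114 ≈ 53.385*I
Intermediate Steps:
p(d, s) = 0 (p(d, s) = (7*d)*0 = 0)
√(-2850 + p(181, -51)) = √(-2850 + 0) = √(-2850) = 5*I*√114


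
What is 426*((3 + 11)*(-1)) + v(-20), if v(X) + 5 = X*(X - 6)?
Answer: -5449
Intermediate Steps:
v(X) = -5 + X*(-6 + X) (v(X) = -5 + X*(X - 6) = -5 + X*(-6 + X))
426*((3 + 11)*(-1)) + v(-20) = 426*((3 + 11)*(-1)) + (-5 + (-20)² - 6*(-20)) = 426*(14*(-1)) + (-5 + 400 + 120) = 426*(-14) + 515 = -5964 + 515 = -5449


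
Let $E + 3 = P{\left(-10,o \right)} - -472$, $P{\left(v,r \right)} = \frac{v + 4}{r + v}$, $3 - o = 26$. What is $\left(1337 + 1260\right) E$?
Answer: $\frac{13403117}{11} \approx 1.2185 \cdot 10^{6}$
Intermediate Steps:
$o = -23$ ($o = 3 - 26 = -23$)
$P{\left(v,r \right)} = \frac{4 + v}{r + v}$
$E = \frac{5161}{11}$ ($E = -3 + \left(\frac{4 - 10}{-23 - 10} - -472\right) = -3 + \left(\frac{1}{-33} \left(-6\right) + 472\right) = -3 + \left(\left(- \frac{1}{33}\right) \left(-6\right) + 472\right) = -3 + \left(\frac{2}{11} + 472\right) = -3 + \frac{5194}{11} = \frac{5161}{11} \approx 469.18$)
$\left(1337 + 1260\right) E = \left(1337 + 1260\right) \frac{5161}{11} = 2597 \cdot \frac{5161}{11} = \frac{13403117}{11}$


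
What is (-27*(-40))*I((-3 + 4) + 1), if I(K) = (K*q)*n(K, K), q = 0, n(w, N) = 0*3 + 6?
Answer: 0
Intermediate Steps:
n(w, N) = 6 (n(w, N) = 0 + 6 = 6)
I(K) = 0 (I(K) = (K*0)*6 = 0*6 = 0)
(-27*(-40))*I((-3 + 4) + 1) = -27*(-40)*0 = 1080*0 = 0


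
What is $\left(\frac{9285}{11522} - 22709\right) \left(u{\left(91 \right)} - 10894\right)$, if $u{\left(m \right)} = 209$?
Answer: $\frac{2795664141905}{11522} \approx 2.4264 \cdot 10^{8}$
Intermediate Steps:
$\left(\frac{9285}{11522} - 22709\right) \left(u{\left(91 \right)} - 10894\right) = \left(\frac{9285}{11522} - 22709\right) \left(209 - 10894\right) = \left(9285 \cdot \frac{1}{11522} - 22709\right) \left(-10685\right) = \left(\frac{9285}{11522} - 22709\right) \left(-10685\right) = \left(- \frac{261643813}{11522}\right) \left(-10685\right) = \frac{2795664141905}{11522}$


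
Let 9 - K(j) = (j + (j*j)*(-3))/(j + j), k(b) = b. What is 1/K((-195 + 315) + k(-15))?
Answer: 1/166 ≈ 0.0060241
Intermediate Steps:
K(j) = 9 - (j - 3*j²)/(2*j) (K(j) = 9 - (j + (j*j)*(-3))/(j + j) = 9 - (j + j²*(-3))/(2*j) = 9 - (j - 3*j²)*1/(2*j) = 9 - (j - 3*j²)/(2*j))
1/K((-195 + 315) + k(-15)) = 1/(17/2 + 3*((-195 + 315) - 15)/2) = 1/(17/2 + 3*(120 - 15)/2) = 1/(17/2 + (3/2)*105) = 1/(17/2 + 315/2) = 1/166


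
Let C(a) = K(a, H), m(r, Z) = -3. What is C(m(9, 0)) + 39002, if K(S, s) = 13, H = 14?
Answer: 39015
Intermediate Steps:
C(a) = 13
C(m(9, 0)) + 39002 = 13 + 39002 = 39015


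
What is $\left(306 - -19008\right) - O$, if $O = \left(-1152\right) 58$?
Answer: $86130$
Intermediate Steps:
$O = -66816$
$\left(306 - -19008\right) - O = \left(306 - -19008\right) - -66816 = \left(306 + 19008\right) + 66816 = 19314 + 66816 = 86130$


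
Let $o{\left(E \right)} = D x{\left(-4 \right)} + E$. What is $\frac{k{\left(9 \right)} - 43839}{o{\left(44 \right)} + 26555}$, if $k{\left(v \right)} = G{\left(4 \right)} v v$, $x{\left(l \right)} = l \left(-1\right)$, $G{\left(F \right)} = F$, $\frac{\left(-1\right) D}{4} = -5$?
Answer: $- \frac{14505}{8893} \approx -1.6311$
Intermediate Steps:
$D = 20$ ($D = \left(-4\right) \left(-5\right) = 20$)
$x{\left(l \right)} = - l$
$o{\left(E \right)} = 80 + E$ ($o{\left(E \right)} = 20 \left(\left(-1\right) \left(-4\right)\right) + E = 20 \cdot 4 + E = 80 + E$)
$k{\left(v \right)} = 4 v^{2}$ ($k{\left(v \right)} = 4 v v = 4 v^{2}$)
$\frac{k{\left(9 \right)} - 43839}{o{\left(44 \right)} + 26555} = \frac{4 \cdot 9^{2} - 43839}{\left(80 + 44\right) + 26555} = \frac{4 \cdot 81 - 43839}{124 + 26555} = \frac{324 - 43839}{26679} = \left(-43515\right) \frac{1}{26679} = - \frac{14505}{8893}$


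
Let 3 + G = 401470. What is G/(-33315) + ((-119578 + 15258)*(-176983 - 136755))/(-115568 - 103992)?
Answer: -27261492926123/182866035 ≈ -1.4908e+5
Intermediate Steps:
G = 401467 (G = -3 + 401470 = 401467)
G/(-33315) + ((-119578 + 15258)*(-176983 - 136755))/(-115568 - 103992) = 401467/(-33315) + ((-119578 + 15258)*(-176983 - 136755))/(-115568 - 103992) = 401467*(-1/33315) - 104320*(-313738)/(-219560) = -401467/33315 + 32729148160*(-1/219560) = -401467/33315 - 818228704/5489 = -27261492926123/182866035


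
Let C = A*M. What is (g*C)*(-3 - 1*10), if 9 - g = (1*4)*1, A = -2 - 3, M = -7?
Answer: -2275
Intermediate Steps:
A = -5
g = 5 (g = 9 - 1*4 = 9 - 4 = 5)
C = 35 (C = -5*(-7) = 35)
(g*C)*(-3 - 1*10) = (5*35)*(-3 - 1*10) = 175*(-3 - 10) = 175*(-13) = -2275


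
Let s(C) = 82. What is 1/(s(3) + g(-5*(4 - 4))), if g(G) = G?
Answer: 1/82 ≈ 0.012195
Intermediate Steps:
1/(s(3) + g(-5*(4 - 4))) = 1/(82 - 5*(4 - 4)) = 1/(82 - 5*0) = 1/(82 + 0) = 1/82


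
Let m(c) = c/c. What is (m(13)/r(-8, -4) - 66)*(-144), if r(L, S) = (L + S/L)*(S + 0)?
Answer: 47496/5 ≈ 9499.2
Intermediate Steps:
r(L, S) = S*(L + S/L) (r(L, S) = (L + S/L)*S = S*(L + S/L))
m(c) = 1
(m(13)/r(-8, -4) - 66)*(-144) = (1/(-4*(-4 + (-8)²)/(-8)) - 66)*(-144) = (1/(-4*(-⅛)*(-4 + 64)) - 66)*(-144) = (1/(-4*(-⅛)*60) - 66)*(-144) = (1/30 - 66)*(-144) = -1979/30*(-144) = 47496/5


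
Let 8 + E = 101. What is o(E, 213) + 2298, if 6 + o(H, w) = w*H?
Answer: 22101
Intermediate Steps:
E = 93 (E = -8 + 101 = 93)
o(H, w) = -6 + H*w (o(H, w) = -6 + w*H = -6 + H*w)
o(E, 213) + 2298 = (-6 + 93*213) + 2298 = (-6 + 19809) + 2298 = 19803 + 2298 = 22101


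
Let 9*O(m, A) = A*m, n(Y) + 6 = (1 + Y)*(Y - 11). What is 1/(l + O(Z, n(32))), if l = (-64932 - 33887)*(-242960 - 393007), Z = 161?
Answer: 3/188536905788 ≈ 1.5912e-11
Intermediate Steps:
n(Y) = -6 + (1 + Y)*(-11 + Y) (n(Y) = -6 + (1 + Y)*(Y - 11) = -6 + (1 + Y)*(-11 + Y))
O(m, A) = A*m/9 (O(m, A) = (A*m)/9 = A*m/9)
l = 62845622973 (l = -98819*(-635967) = 62845622973)
1/(l + O(Z, n(32))) = 1/(62845622973 + (⅑)*(-17 + 32² - 10*32)*161) = 1/(62845622973 + (⅑)*(-17 + 1024 - 320)*161) = 1/(62845622973 + (⅑)*687*161) = 1/(62845622973 + 36869/3) = 1/(188536905788/3) = 3/188536905788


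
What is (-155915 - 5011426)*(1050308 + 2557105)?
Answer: -18640733098833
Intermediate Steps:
(-155915 - 5011426)*(1050308 + 2557105) = -5167341*3607413 = -18640733098833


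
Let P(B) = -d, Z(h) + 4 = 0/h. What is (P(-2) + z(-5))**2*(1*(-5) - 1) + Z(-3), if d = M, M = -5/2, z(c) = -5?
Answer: -83/2 ≈ -41.500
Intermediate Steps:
Z(h) = -4 (Z(h) = -4 + 0/h = -4 + 0 = -4)
M = -5/2 (M = -5*1/2 = -5/2 ≈ -2.5000)
d = -5/2 ≈ -2.5000
P(B) = 5/2 (P(B) = -1*(-5/2) = 5/2)
(P(-2) + z(-5))**2*(1*(-5) - 1) + Z(-3) = (5/2 - 5)**2*(1*(-5) - 1) - 4 = (-5/2)**2*(-5 - 1) - 4 = (25/4)*(-6) - 4 = -75/2 - 4 = -83/2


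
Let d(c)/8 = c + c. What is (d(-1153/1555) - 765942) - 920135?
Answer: -2621868183/1555 ≈ -1.6861e+6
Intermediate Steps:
d(c) = 16*c (d(c) = 8*(c + c) = 8*(2*c) = 16*c)
(d(-1153/1555) - 765942) - 920135 = (16*(-1153/1555) - 765942) - 920135 = (-18448/1555 - 765942) - 920135 = -1191058258/1555 - 920135 = -2621868183/1555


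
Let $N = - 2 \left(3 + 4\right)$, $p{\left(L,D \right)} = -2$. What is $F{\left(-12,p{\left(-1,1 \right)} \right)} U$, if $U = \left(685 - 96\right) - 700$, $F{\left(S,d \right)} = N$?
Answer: $1554$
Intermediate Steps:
$N = -14$ ($N = \left(-2\right) 7 = -14$)
$F{\left(S,d \right)} = -14$
$U = -111$ ($U = 589 - 700 = -111$)
$F{\left(-12,p{\left(-1,1 \right)} \right)} U = \left(-14\right) \left(-111\right) = 1554$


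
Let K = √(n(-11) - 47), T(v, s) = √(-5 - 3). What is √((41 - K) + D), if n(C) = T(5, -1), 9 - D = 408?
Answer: √(-358 - √(-47 + 2*I*√2)) ≈ 0.1812 - 18.927*I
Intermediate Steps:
D = -399 (D = 9 - 1*408 = 9 - 408 = -399)
T(v, s) = 2*I*√2 (T(v, s) = √(-8) = 2*I*√2)
n(C) = 2*I*√2
K = √(-47 + 2*I*√2) (K = √(2*I*√2 - 47) = √(-47 + 2*I*√2) ≈ 0.20619 + 6.8588*I)
√((41 - K) + D) = √((41 - √(-47 + 2*I*√2)) - 399) = √(-358 - √(-47 + 2*I*√2))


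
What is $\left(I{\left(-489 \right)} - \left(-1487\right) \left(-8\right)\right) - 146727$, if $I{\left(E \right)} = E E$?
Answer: $80498$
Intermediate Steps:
$I{\left(E \right)} = E^{2}$
$\left(I{\left(-489 \right)} - \left(-1487\right) \left(-8\right)\right) - 146727 = \left(\left(-489\right)^{2} - \left(-1487\right) \left(-8\right)\right) - 146727 = \left(239121 - 11896\right) - 146727 = 227225 - 146727 = 80498$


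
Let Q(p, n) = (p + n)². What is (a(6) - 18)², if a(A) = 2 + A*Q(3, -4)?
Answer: 100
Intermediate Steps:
Q(p, n) = (n + p)²
a(A) = 2 + A (a(A) = 2 + A*(-4 + 3)² = 2 + A*(-1)² = 2 + A*1 = 2 + A)
(a(6) - 18)² = ((2 + 6) - 18)² = (8 - 18)² = (-10)² = 100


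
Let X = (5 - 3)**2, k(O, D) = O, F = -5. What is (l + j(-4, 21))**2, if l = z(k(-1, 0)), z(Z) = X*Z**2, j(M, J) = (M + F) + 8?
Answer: 9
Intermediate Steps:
X = 4 (X = 2**2 = 4)
j(M, J) = 3 + M (j(M, J) = (M - 5) + 8 = (-5 + M) + 8 = 3 + M)
z(Z) = 4*Z**2
l = 4 (l = 4*(-1)**2 = 4*1 = 4)
(l + j(-4, 21))**2 = (4 + (3 - 4))**2 = (4 - 1)**2 = 3**2 = 9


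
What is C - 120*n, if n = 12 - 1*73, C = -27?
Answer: 7293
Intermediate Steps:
n = -61 (n = 12 - 73 = -61)
C - 120*n = -27 - 120*(-61) = -27 + 7320 = 7293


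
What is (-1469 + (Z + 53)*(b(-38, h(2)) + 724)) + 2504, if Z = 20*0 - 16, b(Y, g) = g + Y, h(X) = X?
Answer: 26491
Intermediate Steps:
b(Y, g) = Y + g
Z = -16 (Z = 0 - 16 = -16)
(-1469 + (Z + 53)*(b(-38, h(2)) + 724)) + 2504 = (-1469 + (-16 + 53)*((-38 + 2) + 724)) + 2504 = (-1469 + 37*(-36 + 724)) + 2504 = (-1469 + 37*688) + 2504 = (-1469 + 25456) + 2504 = 23987 + 2504 = 26491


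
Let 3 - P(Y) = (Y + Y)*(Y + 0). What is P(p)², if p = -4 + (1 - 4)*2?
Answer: 38809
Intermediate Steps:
p = -10 (p = -4 - 3*2 = -4 - 6 = -10)
P(Y) = 3 - 2*Y² (P(Y) = 3 - (Y + Y)*(Y + 0) = 3 - 2*Y*Y = 3 - 2*Y²)
P(p)² = (3 - 2*(-10)²)² = (3 - 2*100)² = (3 - 200)² = (-197)² = 38809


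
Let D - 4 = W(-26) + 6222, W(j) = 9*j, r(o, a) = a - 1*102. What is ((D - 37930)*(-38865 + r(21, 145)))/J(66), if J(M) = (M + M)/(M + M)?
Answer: 1239897036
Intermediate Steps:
J(M) = 1 (J(M) = (2*M)/((2*M)) = (2*M)*(1/(2*M)) = 1)
r(o, a) = -102 + a (r(o, a) = a - 102 = -102 + a)
D = 5992 (D = 4 + (9*(-26) + 6222) = 4 + (-234 + 6222) = 4 + 5988 = 5992)
((D - 37930)*(-38865 + r(21, 145)))/J(66) = ((5992 - 37930)*(-38865 + (-102 + 145)))/1 = -31938*(-38865 + 43)*1 = -31938*(-38822)*1 = 1239897036*1 = 1239897036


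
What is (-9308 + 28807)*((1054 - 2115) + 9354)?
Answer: 161705207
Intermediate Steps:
(-9308 + 28807)*((1054 - 2115) + 9354) = 19499*(-1061 + 9354) = 19499*8293 = 161705207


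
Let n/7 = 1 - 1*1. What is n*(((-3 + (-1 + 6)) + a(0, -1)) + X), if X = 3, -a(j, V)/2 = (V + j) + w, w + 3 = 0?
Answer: 0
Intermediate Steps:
w = -3 (w = -3 + 0 = -3)
a(j, V) = 6 - 2*V - 2*j (a(j, V) = -2*((V + j) - 3) = -2*(-3 + V + j) = 6 - 2*V - 2*j)
n = 0 (n = 7*(1 - 1*1) = 7*(1 - 1) = 7*0 = 0)
n*(((-3 + (-1 + 6)) + a(0, -1)) + X) = 0*(((-3 + (-1 + 6)) + (6 - 2*(-1) - 2*0)) + 3) = 0*(((-3 + 5) + (6 + 2 + 0)) + 3) = 0*((2 + 8) + 3) = 0*(10 + 3) = 0*13 = 0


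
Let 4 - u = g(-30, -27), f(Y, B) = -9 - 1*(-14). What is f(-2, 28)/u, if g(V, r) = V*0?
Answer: 5/4 ≈ 1.2500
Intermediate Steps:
g(V, r) = 0
f(Y, B) = 5 (f(Y, B) = -9 + 14 = 5)
u = 4 (u = 4 - 1*0 = 4 + 0 = 4)
f(-2, 28)/u = 5/4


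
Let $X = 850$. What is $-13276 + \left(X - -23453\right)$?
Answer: $11027$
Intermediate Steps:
$-13276 + \left(X - -23453\right) = -13276 + \left(850 - -23453\right) = -13276 + \left(850 + 23453\right) = -13276 + 24303 = 11027$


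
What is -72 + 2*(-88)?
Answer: -248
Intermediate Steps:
-72 + 2*(-88) = -72 - 176 = -248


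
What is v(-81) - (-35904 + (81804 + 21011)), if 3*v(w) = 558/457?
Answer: -30578141/457 ≈ -66911.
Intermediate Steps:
v(w) = 186/457 (v(w) = (558/457)/3 = (558*(1/457))/3 = (⅓)*(558/457) = 186/457)
v(-81) - (-35904 + (81804 + 21011)) = 186/457 - (-35904 + (81804 + 21011)) = 186/457 - (-35904 + 102815) = 186/457 - 1*66911 = 186/457 - 66911 = -30578141/457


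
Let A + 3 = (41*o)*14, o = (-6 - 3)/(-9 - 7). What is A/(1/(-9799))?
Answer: -25075641/8 ≈ -3.1345e+6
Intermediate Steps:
o = 9/16 (o = -9/(-16) = -9*(-1/16) = 9/16 ≈ 0.56250)
A = 2559/8 (A = -3 + (41*(9/16))*14 = -3 + (369/16)*14 = -3 + 2583/8 = 2559/8 ≈ 319.88)
A/(1/(-9799)) = 2559/(8*(1/(-9799))) = 2559/(8*(-1/9799)) = (2559/8)*(-9799) = -25075641/8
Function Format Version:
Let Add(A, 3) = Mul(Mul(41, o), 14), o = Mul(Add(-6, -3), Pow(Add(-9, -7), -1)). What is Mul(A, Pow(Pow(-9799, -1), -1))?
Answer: Rational(-25075641, 8) ≈ -3.1345e+6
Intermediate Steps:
o = Rational(9, 16) (o = Mul(-9, Pow(-16, -1)) = Mul(-9, Rational(-1, 16)) = Rational(9, 16) ≈ 0.56250)
A = Rational(2559, 8) (A = Add(-3, Mul(Mul(41, Rational(9, 16)), 14)) = Add(-3, Mul(Rational(369, 16), 14)) = Add(-3, Rational(2583, 8)) = Rational(2559, 8) ≈ 319.88)
Mul(A, Pow(Pow(-9799, -1), -1)) = Mul(Rational(2559, 8), Pow(Pow(-9799, -1), -1)) = Mul(Rational(2559, 8), Pow(Rational(-1, 9799), -1)) = Mul(Rational(2559, 8), -9799) = Rational(-25075641, 8)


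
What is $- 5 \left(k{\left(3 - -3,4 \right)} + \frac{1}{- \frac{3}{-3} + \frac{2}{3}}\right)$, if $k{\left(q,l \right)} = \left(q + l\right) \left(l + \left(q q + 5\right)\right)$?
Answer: $-2253$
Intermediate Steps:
$k{\left(q,l \right)} = \left(l + q\right) \left(5 + l + q^{2}\right)$ ($k{\left(q,l \right)} = \left(l + q\right) \left(l + \left(q^{2} + 5\right)\right) = \left(l + q\right) \left(l + \left(5 + q^{2}\right)\right) = \left(l + q\right) \left(5 + l + q^{2}\right)$)
$- 5 \left(k{\left(3 - -3,4 \right)} + \frac{1}{- \frac{3}{-3} + \frac{2}{3}}\right) = - 5 \left(\left(4^{2} + \left(3 - -3\right)^{3} + 5 \cdot 4 + 5 \left(3 - -3\right) + 4 \left(3 - -3\right) + 4 \left(3 - -3\right)^{2}\right) + \frac{1}{- \frac{3}{-3} + \frac{2}{3}}\right) = - 5 \left(\left(16 + \left(3 + 3\right)^{3} + 20 + 5 \left(3 + 3\right) + 4 \left(3 + 3\right) + 4 \left(3 + 3\right)^{2}\right) + \frac{1}{\left(-3\right) \left(- \frac{1}{3}\right) + 2 \cdot \frac{1}{3}}\right) = - 5 \left(\left(16 + 6^{3} + 20 + 5 \cdot 6 + 4 \cdot 6 + 4 \cdot 6^{2}\right) + \frac{1}{1 + \frac{2}{3}}\right) = - 5 \left(\left(16 + 216 + 20 + 30 + 24 + 4 \cdot 36\right) + \frac{1}{\frac{5}{3}}\right) = - 5 \left(\left(16 + 216 + 20 + 30 + 24 + 144\right) + \frac{3}{5}\right) = - 5 \left(450 + \frac{3}{5}\right) = \left(-5\right) \frac{2253}{5} = -2253$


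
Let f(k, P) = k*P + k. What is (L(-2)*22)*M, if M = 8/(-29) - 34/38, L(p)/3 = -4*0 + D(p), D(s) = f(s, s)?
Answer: -85140/551 ≈ -154.52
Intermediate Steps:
f(k, P) = k + P*k (f(k, P) = P*k + k = k + P*k)
D(s) = s*(1 + s)
L(p) = 3*p*(1 + p) (L(p) = 3*(-4*0 + p*(1 + p)) = 3*(0 + p*(1 + p)) = 3*(p*(1 + p)) = 3*p*(1 + p))
M = -645/551 (M = 8*(-1/29) - 34*1/38 = -8/29 - 17/19 = -645/551 ≈ -1.1706)
(L(-2)*22)*M = ((3*(-2)*(1 - 2))*22)*(-645/551) = ((3*(-2)*(-1))*22)*(-645/551) = (6*22)*(-645/551) = 132*(-645/551) = -85140/551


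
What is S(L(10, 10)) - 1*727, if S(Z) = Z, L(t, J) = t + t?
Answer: -707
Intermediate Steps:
L(t, J) = 2*t
S(L(10, 10)) - 1*727 = 2*10 - 1*727 = 20 - 727 = -707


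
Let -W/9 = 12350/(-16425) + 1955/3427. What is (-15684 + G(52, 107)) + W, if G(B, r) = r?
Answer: -169413268/10877 ≈ -15575.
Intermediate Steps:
W = 17761/10877 (W = -9*(12350/(-16425) + 1955/3427) = -9*(12350*(-1/16425) + 1955*(1/3427)) = -9*(-494/657 + 85/149) = -9*(-17761/97893) = 17761/10877 ≈ 1.6329)
(-15684 + G(52, 107)) + W = (-15684 + 107) + 17761/10877 = -15577 + 17761/10877 = -169413268/10877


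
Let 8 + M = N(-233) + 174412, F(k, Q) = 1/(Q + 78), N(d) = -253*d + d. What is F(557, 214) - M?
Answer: -68071039/292 ≈ -2.3312e+5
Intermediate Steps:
N(d) = -252*d
F(k, Q) = 1/(78 + Q)
M = 233120 (M = -8 + (-252*(-233) + 174412) = -8 + (58716 + 174412) = -8 + 233128 = 233120)
F(557, 214) - M = 1/(78 + 214) - 1*233120 = 1/292 - 233120 = -68071039/292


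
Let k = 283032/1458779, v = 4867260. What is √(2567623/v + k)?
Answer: √185591466291628658255505/507161191110 ≈ 0.84944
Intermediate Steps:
k = 283032/1458779 (k = 283032*(1/1458779) = 283032/1458779 ≈ 0.19402)
√(2567623/v + k) = √(2567623/4867260 + 283032/1458779) = √(5123184844637/7100256675540) = √185591466291628658255505/507161191110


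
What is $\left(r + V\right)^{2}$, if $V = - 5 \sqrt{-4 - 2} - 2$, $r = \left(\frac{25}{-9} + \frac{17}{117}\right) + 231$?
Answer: $\frac{699401875}{13689} - \frac{264850 i \sqrt{6}}{117} \approx 51092.0 - 5544.9 i$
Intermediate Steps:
$r = \frac{26719}{117}$ ($r = \left(25 \left(- \frac{1}{9}\right) + 17 \cdot \frac{1}{117}\right) + 231 = \left(- \frac{25}{9} + \frac{17}{117}\right) + 231 = - \frac{308}{117} + 231 = \frac{26719}{117} \approx 228.37$)
$V = -2 - 5 i \sqrt{6}$ ($V = - 5 \sqrt{-6} - 2 = - 5 i \sqrt{6} - 2 = -2 - 5 i \sqrt{6} \approx -2.0 - 12.247 i$)
$\left(r + V\right)^{2} = \left(\frac{26719}{117} - \left(2 + 5 i \sqrt{6}\right)\right)^{2} = \left(\frac{26485}{117} - 5 i \sqrt{6}\right)^{2}$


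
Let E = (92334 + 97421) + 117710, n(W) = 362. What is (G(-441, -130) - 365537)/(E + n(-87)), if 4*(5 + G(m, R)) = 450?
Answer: -730859/615654 ≈ -1.1871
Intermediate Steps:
G(m, R) = 215/2 (G(m, R) = -5 + (¼)*450 = -5 + 225/2 = 215/2)
E = 307465 (E = 189755 + 117710 = 307465)
(G(-441, -130) - 365537)/(E + n(-87)) = (215/2 - 365537)/(307465 + 362) = -730859/2/307827 = -730859/2*1/307827 = -730859/615654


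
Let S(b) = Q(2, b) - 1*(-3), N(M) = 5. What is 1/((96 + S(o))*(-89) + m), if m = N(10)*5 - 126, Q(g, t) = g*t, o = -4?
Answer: -1/8200 ≈ -0.00012195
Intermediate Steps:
S(b) = 3 + 2*b (S(b) = 2*b - 1*(-3) = 2*b + 3 = 3 + 2*b)
m = -101 (m = 5*5 - 126 = 25 - 126 = -101)
1/((96 + S(o))*(-89) + m) = 1/((96 + (3 + 2*(-4)))*(-89) - 101) = 1/((96 + (3 - 8))*(-89) - 101) = 1/((96 - 5)*(-89) - 101) = 1/(91*(-89) - 101) = 1/(-8099 - 101) = 1/(-8200) = -1/8200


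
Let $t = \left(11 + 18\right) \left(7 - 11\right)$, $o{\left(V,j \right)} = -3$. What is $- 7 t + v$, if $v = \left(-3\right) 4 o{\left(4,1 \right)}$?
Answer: $848$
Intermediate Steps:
$t = -116$ ($t = 29 \left(-4\right) = -116$)
$v = 36$ ($v = \left(-3\right) 4 \left(-3\right) = \left(-12\right) \left(-3\right) = 36$)
$- 7 t + v = \left(-7\right) \left(-116\right) + 36 = 812 + 36 = 848$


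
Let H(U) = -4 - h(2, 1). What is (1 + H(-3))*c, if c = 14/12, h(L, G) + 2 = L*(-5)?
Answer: 21/2 ≈ 10.500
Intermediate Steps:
h(L, G) = -2 - 5*L (h(L, G) = -2 + L*(-5) = -2 - 5*L)
H(U) = 8 (H(U) = -4 - (-2 - 5*2) = -4 - (-2 - 10) = -4 - 1*(-12) = -4 + 12 = 8)
c = 7/6 (c = 14*(1/12) = 7/6 ≈ 1.1667)
(1 + H(-3))*c = (1 + 8)*(7/6) = 9*(7/6) = 21/2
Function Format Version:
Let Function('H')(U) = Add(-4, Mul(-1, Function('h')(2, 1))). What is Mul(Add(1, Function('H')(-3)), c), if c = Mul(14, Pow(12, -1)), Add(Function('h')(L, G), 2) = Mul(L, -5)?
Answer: Rational(21, 2) ≈ 10.500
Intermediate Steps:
Function('h')(L, G) = Add(-2, Mul(-5, L)) (Function('h')(L, G) = Add(-2, Mul(L, -5)) = Add(-2, Mul(-5, L)))
Function('H')(U) = 8 (Function('H')(U) = Add(-4, Mul(-1, Add(-2, Mul(-5, 2)))) = Add(-4, Mul(-1, Add(-2, -10))) = Add(-4, Mul(-1, -12)) = Add(-4, 12) = 8)
c = Rational(7, 6) (c = Mul(14, Rational(1, 12)) = Rational(7, 6) ≈ 1.1667)
Mul(Add(1, Function('H')(-3)), c) = Mul(Add(1, 8), Rational(7, 6)) = Mul(9, Rational(7, 6)) = Rational(21, 2)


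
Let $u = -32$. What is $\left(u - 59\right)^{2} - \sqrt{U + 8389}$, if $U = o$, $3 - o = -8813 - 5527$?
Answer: $8281 - 2 \sqrt{5683} \approx 8130.2$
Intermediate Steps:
$o = 14343$ ($o = 3 - \left(-8813 - 5527\right) = 3 - -14340 = 3 + 14340 = 14343$)
$U = 14343$
$\left(u - 59\right)^{2} - \sqrt{U + 8389} = \left(-32 - 59\right)^{2} - \sqrt{14343 + 8389} = \left(-91\right)^{2} - \sqrt{22732} = 8281 - 2 \sqrt{5683}$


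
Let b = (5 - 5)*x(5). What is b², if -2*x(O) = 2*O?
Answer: 0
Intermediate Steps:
x(O) = -O
b = 0 (b = (5 - 5)*(-1*5) = 0*(-5) = 0)
b² = 0² = 0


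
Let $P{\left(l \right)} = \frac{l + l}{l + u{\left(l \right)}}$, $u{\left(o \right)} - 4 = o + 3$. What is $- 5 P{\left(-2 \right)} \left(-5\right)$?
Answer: $- \frac{100}{3} \approx -33.333$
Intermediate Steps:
$u{\left(o \right)} = 7 + o$ ($u{\left(o \right)} = 4 + \left(o + 3\right) = 4 + \left(3 + o\right) = 7 + o$)
$P{\left(l \right)} = \frac{2 l}{7 + 2 l}$ ($P{\left(l \right)} = \frac{l + l}{l + \left(7 + l\right)} = \frac{2 l}{7 + 2 l}$)
$- 5 P{\left(-2 \right)} \left(-5\right) = - 5 \cdot 2 \left(-2\right) \frac{1}{7 + 2 \left(-2\right)} \left(-5\right) = - 5 \cdot 2 \left(-2\right) \frac{1}{7 - 4} \left(-5\right) = - 5 \cdot 2 \left(-2\right) \frac{1}{3} \left(-5\right) = \left(-5\right) \left(- \frac{4}{3}\right) \left(-5\right) = \frac{20}{3} \left(-5\right) = - \frac{100}{3}$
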